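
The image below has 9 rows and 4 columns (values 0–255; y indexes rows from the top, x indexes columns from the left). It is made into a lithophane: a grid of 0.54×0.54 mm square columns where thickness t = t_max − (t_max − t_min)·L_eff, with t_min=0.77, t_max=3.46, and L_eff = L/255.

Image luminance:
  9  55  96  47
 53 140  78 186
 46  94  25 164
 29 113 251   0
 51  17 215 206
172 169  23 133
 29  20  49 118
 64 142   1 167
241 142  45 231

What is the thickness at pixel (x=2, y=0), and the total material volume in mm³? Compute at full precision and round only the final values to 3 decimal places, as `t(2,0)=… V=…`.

t(2,0)=2.447 V=25.183

span = t_max - t_min = 3.46 - 0.77 = 2.690
L(2,0) = 96, L_eff = 96/255 = 0.376471
t(2,0) = 3.46 - 2.690·0.376471 = 2.447
Σt over all 9·4 pixels = 86.362
V = pitch²·Σt = 0.54²·86.362 = 25.183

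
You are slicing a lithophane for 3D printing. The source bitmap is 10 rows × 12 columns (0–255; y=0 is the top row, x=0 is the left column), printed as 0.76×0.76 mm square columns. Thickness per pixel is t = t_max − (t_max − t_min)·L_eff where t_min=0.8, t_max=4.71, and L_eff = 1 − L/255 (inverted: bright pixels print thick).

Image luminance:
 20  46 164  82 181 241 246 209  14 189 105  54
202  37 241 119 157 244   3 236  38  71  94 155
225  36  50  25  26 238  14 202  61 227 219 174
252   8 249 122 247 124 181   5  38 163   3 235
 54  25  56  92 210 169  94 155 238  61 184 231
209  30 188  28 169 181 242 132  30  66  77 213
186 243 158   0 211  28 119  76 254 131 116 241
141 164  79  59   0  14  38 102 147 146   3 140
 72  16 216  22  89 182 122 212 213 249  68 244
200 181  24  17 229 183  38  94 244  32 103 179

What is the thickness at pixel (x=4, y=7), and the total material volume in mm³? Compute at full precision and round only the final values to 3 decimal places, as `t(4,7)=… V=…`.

t(4,7)=0.800 V=192.115

span = t_max - t_min = 4.71 - 0.8 = 3.910
L(4,7) = 0, L_eff = 1 - 0/255 = 1.000000 (inverted)
t(4,7) = 4.71 - 3.910·1.000000 = 0.800
Σt over all 10·12 pixels = 498913/1500 ≈ 332.6086667
V = pitch²·Σt = 0.76²·498913/1500 = 192.115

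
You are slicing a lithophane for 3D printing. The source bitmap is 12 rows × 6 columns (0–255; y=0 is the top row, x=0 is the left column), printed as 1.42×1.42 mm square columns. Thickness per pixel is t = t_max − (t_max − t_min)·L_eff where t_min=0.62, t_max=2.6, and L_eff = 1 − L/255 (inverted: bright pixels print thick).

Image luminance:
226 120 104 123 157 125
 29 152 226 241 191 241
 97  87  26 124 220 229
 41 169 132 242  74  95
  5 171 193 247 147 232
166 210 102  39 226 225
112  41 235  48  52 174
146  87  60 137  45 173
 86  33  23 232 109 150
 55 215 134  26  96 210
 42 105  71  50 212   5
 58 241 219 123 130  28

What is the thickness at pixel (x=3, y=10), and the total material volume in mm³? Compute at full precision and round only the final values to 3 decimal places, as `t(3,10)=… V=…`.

span = t_max - t_min = 2.6 - 0.62 = 1.980
L(3,10) = 50, L_eff = 1 - 50/255 = 0.803922 (inverted)
t(3,10) = 2.6 - 1.980·0.803922 = 1.008
Σt over all 12·6 pixels = 499821/4250 ≈ 117.6049412
V = pitch²·Σt = 1.42²·499821/4250 = 237.139

t(3,10)=1.008 V=237.139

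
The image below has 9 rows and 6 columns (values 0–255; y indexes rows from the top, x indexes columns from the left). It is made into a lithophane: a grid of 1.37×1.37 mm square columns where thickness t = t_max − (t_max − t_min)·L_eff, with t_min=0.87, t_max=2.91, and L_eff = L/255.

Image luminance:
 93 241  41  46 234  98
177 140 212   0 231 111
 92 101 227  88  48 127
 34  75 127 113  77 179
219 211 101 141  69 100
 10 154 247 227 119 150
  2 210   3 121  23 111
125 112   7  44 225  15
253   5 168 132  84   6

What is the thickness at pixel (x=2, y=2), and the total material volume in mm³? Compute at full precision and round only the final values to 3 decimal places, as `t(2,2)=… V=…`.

t(2,2)=1.094 V=200.250

span = t_max - t_min = 2.91 - 0.87 = 2.040
L(2,2) = 227, L_eff = 227/255 = 0.890196
t(2,2) = 2.91 - 2.040·0.890196 = 1.094
Σt over all 9·6 pixels = 106.692
V = pitch²·Σt = 1.37²·106.692 = 200.250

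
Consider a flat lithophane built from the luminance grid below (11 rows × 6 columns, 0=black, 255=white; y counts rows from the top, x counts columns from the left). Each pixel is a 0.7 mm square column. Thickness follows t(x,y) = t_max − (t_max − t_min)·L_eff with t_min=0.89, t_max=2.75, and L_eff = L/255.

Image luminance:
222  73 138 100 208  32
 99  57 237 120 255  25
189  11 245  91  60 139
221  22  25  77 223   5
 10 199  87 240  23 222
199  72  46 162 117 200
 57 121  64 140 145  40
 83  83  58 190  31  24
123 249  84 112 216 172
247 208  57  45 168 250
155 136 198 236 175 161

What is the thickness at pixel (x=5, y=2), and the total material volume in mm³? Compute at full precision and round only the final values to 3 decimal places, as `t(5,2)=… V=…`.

span = t_max - t_min = 2.75 - 0.89 = 1.860
L(5,2) = 139, L_eff = 139/255 = 0.545098
t(5,2) = 2.75 - 1.860·0.545098 = 1.736
Σt over all 11·6 pixels = 254263/2125 ≈ 119.6531765
V = pitch²·Σt = 0.7²·254263/2125 = 58.630

t(5,2)=1.736 V=58.630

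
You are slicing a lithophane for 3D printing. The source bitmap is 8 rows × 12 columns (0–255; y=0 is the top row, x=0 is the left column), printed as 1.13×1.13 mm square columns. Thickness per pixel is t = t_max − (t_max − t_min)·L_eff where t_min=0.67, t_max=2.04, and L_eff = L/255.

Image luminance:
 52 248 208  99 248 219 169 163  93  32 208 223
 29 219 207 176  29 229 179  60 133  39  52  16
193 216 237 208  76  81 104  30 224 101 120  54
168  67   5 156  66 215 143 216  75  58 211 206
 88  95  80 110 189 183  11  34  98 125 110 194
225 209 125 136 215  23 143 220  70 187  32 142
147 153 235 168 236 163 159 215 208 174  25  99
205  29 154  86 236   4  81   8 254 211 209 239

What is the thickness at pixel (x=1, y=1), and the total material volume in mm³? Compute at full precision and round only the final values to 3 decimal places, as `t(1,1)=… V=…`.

span = t_max - t_min = 2.04 - 0.67 = 1.370
L(1,1) = 219, L_eff = 219/255 = 0.858824
t(1,1) = 2.04 - 1.370·0.858824 = 0.863
Σt over all 8·12 pixels = 528591/4250 ≈ 124.3743529
V = pitch²·Σt = 1.13²·528591/4250 = 158.814

t(1,1)=0.863 V=158.814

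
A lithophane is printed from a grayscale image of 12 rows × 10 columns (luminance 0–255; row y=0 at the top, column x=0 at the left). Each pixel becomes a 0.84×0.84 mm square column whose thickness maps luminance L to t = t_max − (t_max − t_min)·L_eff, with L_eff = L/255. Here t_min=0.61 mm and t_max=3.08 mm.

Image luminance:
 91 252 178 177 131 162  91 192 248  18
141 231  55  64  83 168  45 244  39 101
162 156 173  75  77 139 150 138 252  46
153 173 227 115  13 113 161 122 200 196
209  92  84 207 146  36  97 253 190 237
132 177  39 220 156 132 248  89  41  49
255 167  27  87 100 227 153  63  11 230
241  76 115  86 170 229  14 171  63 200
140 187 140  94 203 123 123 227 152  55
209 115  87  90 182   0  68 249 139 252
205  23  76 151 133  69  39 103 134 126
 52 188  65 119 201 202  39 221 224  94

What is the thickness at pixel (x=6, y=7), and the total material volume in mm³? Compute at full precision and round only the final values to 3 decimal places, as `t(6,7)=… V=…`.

span = t_max - t_min = 3.08 - 0.61 = 2.470
L(6,7) = 14, L_eff = 14/255 = 0.054902
t(6,7) = 3.08 - 2.470·0.054902 = 2.944
Σt over all 12·10 pixels = 538141/2550 ≈ 211.0356863
V = pitch²·Σt = 0.84²·538141/2550 = 148.907

t(6,7)=2.944 V=148.907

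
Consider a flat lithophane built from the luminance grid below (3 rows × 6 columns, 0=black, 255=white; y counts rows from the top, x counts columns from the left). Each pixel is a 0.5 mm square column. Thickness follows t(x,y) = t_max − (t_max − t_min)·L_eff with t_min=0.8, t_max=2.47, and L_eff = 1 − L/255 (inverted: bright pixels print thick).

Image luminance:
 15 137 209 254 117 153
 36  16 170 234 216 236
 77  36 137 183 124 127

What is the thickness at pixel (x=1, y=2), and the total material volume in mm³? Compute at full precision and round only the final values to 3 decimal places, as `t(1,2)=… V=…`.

t(1,2)=1.036 V=7.655

span = t_max - t_min = 2.47 - 0.8 = 1.670
L(1,2) = 36, L_eff = 1 - 36/255 = 0.858824 (inverted)
t(1,2) = 2.47 - 1.670·0.858824 = 1.036
Σt over all 3·6 pixels = 780859/25500 ≈ 30.6219216
V = pitch²·Σt = 0.5²·780859/25500 = 7.655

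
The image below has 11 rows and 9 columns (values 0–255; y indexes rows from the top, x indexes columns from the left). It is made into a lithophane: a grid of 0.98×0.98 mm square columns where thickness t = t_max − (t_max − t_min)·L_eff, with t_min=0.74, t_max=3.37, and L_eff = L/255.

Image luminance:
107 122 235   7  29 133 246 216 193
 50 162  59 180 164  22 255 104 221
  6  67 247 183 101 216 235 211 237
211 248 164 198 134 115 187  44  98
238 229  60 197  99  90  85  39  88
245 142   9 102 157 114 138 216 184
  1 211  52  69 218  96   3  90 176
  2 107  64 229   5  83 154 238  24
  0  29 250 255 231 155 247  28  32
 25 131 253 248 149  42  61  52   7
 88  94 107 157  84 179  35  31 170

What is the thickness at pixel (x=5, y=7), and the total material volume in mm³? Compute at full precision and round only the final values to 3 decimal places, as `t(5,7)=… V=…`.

span = t_max - t_min = 3.37 - 0.74 = 2.630
L(5,7) = 83, L_eff = 83/255 = 0.325490
t(5,7) = 3.37 - 2.630·0.325490 = 2.514
Σt over all 11·9 pixels = 201.604
V = pitch²·Σt = 0.98²·201.604 = 193.620

t(5,7)=2.514 V=193.620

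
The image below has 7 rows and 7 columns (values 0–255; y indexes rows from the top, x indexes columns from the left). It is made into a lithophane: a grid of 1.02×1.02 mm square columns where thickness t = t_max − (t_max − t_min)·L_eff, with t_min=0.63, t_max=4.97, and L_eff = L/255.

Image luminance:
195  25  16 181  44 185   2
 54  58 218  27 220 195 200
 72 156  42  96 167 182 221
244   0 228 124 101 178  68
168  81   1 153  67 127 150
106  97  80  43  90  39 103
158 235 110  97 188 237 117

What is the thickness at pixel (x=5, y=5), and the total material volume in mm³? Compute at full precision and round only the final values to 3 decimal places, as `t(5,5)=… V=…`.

span = t_max - t_min = 4.97 - 0.63 = 4.340
L(5,5) = 39, L_eff = 39/255 = 0.152941
t(5,5) = 4.97 - 4.340·0.152941 = 4.306
Σt over all 7·7 pixels = 1209817/8500 ≈ 142.3314118
V = pitch²·Σt = 1.02²·1209817/8500 = 148.082

t(5,5)=4.306 V=148.082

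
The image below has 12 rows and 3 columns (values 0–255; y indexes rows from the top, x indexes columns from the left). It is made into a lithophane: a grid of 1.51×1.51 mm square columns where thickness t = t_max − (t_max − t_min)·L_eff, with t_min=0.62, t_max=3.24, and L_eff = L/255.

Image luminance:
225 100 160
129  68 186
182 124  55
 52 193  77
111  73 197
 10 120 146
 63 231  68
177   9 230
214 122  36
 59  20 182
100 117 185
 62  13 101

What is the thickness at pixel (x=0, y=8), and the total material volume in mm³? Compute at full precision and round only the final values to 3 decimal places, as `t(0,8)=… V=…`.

span = t_max - t_min = 3.24 - 0.62 = 2.620
L(0,8) = 214, L_eff = 214/255 = 0.839216
t(0,8) = 3.24 - 2.620·0.839216 = 1.041
Σt over all 12·3 pixels = 312451/4250 ≈ 73.5178824
V = pitch²·Σt = 1.51²·312451/4250 = 167.628

t(0,8)=1.041 V=167.628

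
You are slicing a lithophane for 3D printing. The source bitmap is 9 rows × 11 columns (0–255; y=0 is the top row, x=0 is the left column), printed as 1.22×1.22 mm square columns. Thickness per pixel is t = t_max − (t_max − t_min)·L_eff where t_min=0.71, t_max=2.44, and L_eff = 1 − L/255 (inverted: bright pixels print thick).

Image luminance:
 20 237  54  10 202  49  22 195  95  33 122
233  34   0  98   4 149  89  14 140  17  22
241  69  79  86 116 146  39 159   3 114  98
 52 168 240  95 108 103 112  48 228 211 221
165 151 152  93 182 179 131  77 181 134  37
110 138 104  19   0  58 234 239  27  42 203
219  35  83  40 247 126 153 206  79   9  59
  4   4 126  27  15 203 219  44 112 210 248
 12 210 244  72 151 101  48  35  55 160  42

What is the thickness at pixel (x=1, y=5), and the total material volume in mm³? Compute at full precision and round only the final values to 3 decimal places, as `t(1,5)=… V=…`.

t(1,5)=1.646 V=213.968

span = t_max - t_min = 2.44 - 0.71 = 1.730
L(1,5) = 138, L_eff = 1 - 138/255 = 0.458824 (inverted)
t(1,5) = 2.44 - 1.730·0.458824 = 1.646
Σt over all 9·11 pixels = 53909/375 ≈ 143.7573333
V = pitch²·Σt = 1.22²·53909/375 = 213.968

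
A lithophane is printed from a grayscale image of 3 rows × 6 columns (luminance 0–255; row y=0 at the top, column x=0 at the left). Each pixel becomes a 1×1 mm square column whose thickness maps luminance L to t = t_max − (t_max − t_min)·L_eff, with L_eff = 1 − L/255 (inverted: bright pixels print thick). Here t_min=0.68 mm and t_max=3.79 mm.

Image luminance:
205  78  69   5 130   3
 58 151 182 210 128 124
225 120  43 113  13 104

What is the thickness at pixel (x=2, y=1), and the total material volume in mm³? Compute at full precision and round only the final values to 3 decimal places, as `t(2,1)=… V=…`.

span = t_max - t_min = 3.79 - 0.68 = 3.110
L(2,1) = 182, L_eff = 1 - 182/255 = 0.286275 (inverted)
t(2,1) = 3.79 - 3.110·0.286275 = 2.900
Σt over all 3·6 pixels = 921991/25500 ≈ 36.1565098
V = pitch²·Σt = 1²·921991/25500 = 36.157

t(2,1)=2.900 V=36.157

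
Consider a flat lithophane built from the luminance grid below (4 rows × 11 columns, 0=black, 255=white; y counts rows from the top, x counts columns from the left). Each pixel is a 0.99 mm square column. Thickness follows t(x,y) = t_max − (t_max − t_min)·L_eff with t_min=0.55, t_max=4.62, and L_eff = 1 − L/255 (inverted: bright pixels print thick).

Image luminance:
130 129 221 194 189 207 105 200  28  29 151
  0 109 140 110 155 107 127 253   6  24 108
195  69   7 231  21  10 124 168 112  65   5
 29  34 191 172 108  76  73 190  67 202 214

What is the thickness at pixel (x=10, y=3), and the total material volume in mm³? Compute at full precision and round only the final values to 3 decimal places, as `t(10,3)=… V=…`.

t(10,3)=3.966 V=103.264

span = t_max - t_min = 4.62 - 0.55 = 4.070
L(10,3) = 214, L_eff = 1 - 214/255 = 0.160784 (inverted)
t(10,3) = 4.62 - 4.070·0.160784 = 3.966
Σt over all 4·11 pixels = 179113/1700 ≈ 105.3605882
V = pitch²·Σt = 0.99²·179113/1700 = 103.264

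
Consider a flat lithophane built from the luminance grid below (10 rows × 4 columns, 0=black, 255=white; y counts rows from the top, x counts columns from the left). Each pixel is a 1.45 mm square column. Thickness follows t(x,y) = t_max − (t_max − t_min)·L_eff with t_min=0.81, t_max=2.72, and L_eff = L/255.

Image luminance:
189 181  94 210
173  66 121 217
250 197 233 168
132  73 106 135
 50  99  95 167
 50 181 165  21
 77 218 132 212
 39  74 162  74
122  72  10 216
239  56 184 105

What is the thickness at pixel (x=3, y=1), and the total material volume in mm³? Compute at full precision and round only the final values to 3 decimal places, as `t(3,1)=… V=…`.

span = t_max - t_min = 2.72 - 0.81 = 1.910
L(3,1) = 217, L_eff = 217/255 = 0.850980
t(3,1) = 2.72 - 1.910·0.850980 = 1.095
Σt over all 10·4 pixels = 349937/5100 ≈ 68.6150980
V = pitch²·Σt = 1.45²·349937/5100 = 144.263

t(3,1)=1.095 V=144.263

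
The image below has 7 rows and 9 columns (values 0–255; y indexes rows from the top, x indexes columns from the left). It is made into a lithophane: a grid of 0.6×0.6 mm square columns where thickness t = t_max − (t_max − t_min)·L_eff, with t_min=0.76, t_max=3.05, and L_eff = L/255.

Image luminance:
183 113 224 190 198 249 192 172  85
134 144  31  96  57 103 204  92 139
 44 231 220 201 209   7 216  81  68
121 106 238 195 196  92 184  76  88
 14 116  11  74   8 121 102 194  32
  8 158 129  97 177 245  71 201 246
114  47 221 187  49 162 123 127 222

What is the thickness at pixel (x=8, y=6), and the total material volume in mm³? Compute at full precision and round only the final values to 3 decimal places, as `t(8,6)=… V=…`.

span = t_max - t_min = 3.05 - 0.76 = 2.290
L(8,6) = 222, L_eff = 222/255 = 0.870588
t(8,6) = 3.05 - 2.290·0.870588 = 1.056
Σt over all 7·9 pixels = 296821/2550 ≈ 116.4003922
V = pitch²·Σt = 0.6²·296821/2550 = 41.904

t(8,6)=1.056 V=41.904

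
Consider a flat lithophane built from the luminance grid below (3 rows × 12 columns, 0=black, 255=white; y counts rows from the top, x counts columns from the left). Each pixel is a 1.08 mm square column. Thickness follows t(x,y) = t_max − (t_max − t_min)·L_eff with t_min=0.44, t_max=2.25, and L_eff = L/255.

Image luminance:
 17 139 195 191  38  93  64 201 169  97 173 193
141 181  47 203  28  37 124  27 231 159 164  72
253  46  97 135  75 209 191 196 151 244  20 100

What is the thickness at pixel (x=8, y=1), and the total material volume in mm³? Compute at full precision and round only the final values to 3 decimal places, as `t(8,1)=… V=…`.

t(8,1)=0.610 V=55.558

span = t_max - t_min = 2.25 - 0.44 = 1.810
L(8,1) = 231, L_eff = 231/255 = 0.905882
t(8,1) = 2.25 - 1.810·0.905882 = 0.610
Σt over all 3·12 pixels = 404873/8500 ≈ 47.6321176
V = pitch²·Σt = 1.08²·404873/8500 = 55.558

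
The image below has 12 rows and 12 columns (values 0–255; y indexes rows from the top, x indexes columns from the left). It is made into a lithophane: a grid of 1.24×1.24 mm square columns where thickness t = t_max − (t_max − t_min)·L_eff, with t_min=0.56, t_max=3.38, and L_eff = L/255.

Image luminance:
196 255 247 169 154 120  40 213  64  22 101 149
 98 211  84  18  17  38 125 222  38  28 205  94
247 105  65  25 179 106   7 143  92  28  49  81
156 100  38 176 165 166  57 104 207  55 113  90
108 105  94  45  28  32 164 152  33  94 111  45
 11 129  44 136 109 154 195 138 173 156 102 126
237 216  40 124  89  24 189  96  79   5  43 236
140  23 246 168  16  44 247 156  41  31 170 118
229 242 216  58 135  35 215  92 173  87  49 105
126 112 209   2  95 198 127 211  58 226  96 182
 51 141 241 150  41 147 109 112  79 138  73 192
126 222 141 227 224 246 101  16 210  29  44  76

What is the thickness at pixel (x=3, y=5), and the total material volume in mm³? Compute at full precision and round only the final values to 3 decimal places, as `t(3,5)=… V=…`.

span = t_max - t_min = 3.38 - 0.56 = 2.820
L(3,5) = 136, L_eff = 136/255 = 0.533333
t(3,5) = 3.38 - 2.820·0.533333 = 1.876
Σt over all 12·12 pixels = 631537/2125 ≈ 297.1938824
V = pitch²·Σt = 1.24²·631537/2125 = 456.965

t(3,5)=1.876 V=456.965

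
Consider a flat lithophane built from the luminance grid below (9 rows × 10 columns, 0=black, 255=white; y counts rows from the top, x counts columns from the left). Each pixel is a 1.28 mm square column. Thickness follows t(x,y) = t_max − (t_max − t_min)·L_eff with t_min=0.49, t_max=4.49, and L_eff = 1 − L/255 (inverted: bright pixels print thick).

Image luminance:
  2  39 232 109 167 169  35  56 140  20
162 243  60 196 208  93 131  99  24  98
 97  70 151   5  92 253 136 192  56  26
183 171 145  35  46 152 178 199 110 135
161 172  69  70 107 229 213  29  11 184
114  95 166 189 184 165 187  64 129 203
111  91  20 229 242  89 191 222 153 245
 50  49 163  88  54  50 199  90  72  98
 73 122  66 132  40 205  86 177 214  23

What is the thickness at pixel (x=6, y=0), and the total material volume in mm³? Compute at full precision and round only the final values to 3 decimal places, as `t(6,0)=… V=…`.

t(6,0)=1.039 V=357.528

span = t_max - t_min = 4.49 - 0.49 = 4.000
L(6,0) = 35, L_eff = 1 - 35/255 = 0.862745 (inverted)
t(6,0) = 4.49 - 4.000·0.862745 = 1.039
Σt over all 9·10 pixels = 37097/170 ≈ 218.2176471
V = pitch²·Σt = 1.28²·37097/170 = 357.528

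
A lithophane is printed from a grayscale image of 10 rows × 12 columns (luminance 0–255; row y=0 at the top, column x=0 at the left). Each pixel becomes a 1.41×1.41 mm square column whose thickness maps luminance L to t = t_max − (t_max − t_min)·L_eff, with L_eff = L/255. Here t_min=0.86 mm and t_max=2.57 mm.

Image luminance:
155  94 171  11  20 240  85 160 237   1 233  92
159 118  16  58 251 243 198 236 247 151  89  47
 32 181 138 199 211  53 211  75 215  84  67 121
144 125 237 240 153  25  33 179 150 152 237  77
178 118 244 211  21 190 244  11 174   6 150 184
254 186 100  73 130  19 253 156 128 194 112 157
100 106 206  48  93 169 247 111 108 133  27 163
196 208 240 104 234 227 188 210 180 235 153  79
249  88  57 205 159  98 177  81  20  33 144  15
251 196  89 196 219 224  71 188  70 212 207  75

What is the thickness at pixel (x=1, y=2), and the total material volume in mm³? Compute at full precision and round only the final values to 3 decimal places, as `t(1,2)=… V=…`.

span = t_max - t_min = 2.57 - 0.86 = 1.710
L(1,2) = 181, L_eff = 181/255 = 0.709804
t(1,2) = 2.57 - 1.710·0.709804 = 1.356
Σt over all 10·12 pixels = 1639119/8500 ≈ 192.8375294
V = pitch²·Σt = 1.41²·1639119/8500 = 383.380

t(1,2)=1.356 V=383.380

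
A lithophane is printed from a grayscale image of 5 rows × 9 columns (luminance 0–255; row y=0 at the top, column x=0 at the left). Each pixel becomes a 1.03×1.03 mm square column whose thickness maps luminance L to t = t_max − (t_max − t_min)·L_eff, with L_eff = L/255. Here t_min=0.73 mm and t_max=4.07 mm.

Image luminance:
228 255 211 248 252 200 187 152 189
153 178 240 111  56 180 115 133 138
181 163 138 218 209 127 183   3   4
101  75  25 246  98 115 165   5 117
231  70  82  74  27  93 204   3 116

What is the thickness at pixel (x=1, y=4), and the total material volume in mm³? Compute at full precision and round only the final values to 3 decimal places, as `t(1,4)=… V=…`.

t(1,4)=3.153 V=106.775

span = t_max - t_min = 4.07 - 0.73 = 3.340
L(1,4) = 70, L_eff = 70/255 = 0.274510
t(1,4) = 4.07 - 3.340·0.274510 = 3.153
Σt over all 5·9 pixels = 2566459/25500 ≈ 100.6454510
V = pitch²·Σt = 1.03²·2566459/25500 = 106.775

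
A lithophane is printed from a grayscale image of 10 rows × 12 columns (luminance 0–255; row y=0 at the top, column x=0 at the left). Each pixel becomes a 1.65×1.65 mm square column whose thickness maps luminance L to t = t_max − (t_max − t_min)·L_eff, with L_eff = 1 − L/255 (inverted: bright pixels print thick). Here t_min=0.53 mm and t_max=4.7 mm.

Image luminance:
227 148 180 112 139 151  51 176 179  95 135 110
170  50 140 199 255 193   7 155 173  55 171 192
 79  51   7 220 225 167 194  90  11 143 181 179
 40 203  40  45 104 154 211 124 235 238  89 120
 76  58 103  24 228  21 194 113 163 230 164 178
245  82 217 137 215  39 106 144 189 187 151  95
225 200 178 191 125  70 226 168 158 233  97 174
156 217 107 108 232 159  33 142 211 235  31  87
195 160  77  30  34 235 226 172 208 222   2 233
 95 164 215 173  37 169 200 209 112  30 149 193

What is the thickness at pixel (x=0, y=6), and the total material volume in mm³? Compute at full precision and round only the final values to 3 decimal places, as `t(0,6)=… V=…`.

t(0,6)=4.209 V=942.249

span = t_max - t_min = 4.7 - 0.53 = 4.170
L(0,6) = 225, L_eff = 1 - 225/255 = 0.117647 (inverted)
t(0,6) = 4.7 - 4.170·0.117647 = 4.209
Σt over all 10·12 pixels = 117673/340 ≈ 346.0970588
V = pitch²·Σt = 1.65²·117673/340 = 942.249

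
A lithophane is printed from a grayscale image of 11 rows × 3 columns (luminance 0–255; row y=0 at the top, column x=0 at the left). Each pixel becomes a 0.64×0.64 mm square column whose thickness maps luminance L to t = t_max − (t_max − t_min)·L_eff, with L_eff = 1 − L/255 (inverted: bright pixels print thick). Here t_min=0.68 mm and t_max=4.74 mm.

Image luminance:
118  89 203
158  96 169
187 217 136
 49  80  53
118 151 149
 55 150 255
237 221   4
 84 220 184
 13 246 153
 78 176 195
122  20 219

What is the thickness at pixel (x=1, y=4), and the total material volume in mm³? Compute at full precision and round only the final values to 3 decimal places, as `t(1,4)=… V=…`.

span = t_max - t_min = 4.74 - 0.68 = 4.060
L(1,4) = 151, L_eff = 1 - 151/255 = 0.407843 (inverted)
t(1,4) = 4.74 - 4.060·0.407843 = 3.084
Σt over all 11·3 pixels = 16279/170 ≈ 95.7588235
V = pitch²·Σt = 0.64²·16279/170 = 39.223

t(1,4)=3.084 V=39.223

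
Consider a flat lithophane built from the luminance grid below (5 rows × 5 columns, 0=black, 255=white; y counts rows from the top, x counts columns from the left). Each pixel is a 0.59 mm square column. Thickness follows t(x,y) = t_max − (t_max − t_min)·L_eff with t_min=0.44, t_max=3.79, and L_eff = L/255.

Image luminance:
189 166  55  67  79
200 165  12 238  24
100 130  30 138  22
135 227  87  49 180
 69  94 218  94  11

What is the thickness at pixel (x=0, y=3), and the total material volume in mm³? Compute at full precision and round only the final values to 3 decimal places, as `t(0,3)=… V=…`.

span = t_max - t_min = 3.79 - 0.44 = 3.350
L(0,3) = 135, L_eff = 135/255 = 0.529412
t(0,3) = 3.79 - 3.350·0.529412 = 2.016
Σt over all 5·5 pixels = 74258/1275 ≈ 58.2415686
V = pitch²·Σt = 0.59²·74258/1275 = 20.274

t(0,3)=2.016 V=20.274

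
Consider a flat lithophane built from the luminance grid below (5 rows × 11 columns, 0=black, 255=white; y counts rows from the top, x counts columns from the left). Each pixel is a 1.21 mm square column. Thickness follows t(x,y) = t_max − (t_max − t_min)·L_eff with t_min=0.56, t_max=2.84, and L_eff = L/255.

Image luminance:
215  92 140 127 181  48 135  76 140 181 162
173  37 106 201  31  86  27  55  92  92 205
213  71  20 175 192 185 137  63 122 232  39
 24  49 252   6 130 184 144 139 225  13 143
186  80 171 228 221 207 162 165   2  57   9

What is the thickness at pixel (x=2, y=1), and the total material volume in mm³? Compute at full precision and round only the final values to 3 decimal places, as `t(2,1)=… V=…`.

t(2,1)=1.892 V=139.047

span = t_max - t_min = 2.84 - 0.56 = 2.280
L(2,1) = 106, L_eff = 106/255 = 0.415686
t(2,1) = 2.84 - 2.280·0.415686 = 1.892
Σt over all 5·11 pixels = 201813/2125 ≈ 94.9708235
V = pitch²·Σt = 1.21²·201813/2125 = 139.047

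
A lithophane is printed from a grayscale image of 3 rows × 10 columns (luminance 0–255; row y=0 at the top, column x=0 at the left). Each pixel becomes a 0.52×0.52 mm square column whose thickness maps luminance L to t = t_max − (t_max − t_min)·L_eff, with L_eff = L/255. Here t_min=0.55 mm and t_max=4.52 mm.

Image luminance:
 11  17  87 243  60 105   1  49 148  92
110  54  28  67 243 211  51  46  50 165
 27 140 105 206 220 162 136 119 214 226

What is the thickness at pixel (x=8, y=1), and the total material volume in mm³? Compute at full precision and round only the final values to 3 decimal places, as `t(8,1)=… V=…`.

span = t_max - t_min = 4.52 - 0.55 = 3.970
L(8,1) = 50, L_eff = 50/255 = 0.196078
t(8,1) = 4.52 - 3.970·0.196078 = 3.742
Σt over all 3·10 pixels = 703593/8500 ≈ 82.7756471
V = pitch²·Σt = 0.52²·703593/8500 = 22.383

t(8,1)=3.742 V=22.383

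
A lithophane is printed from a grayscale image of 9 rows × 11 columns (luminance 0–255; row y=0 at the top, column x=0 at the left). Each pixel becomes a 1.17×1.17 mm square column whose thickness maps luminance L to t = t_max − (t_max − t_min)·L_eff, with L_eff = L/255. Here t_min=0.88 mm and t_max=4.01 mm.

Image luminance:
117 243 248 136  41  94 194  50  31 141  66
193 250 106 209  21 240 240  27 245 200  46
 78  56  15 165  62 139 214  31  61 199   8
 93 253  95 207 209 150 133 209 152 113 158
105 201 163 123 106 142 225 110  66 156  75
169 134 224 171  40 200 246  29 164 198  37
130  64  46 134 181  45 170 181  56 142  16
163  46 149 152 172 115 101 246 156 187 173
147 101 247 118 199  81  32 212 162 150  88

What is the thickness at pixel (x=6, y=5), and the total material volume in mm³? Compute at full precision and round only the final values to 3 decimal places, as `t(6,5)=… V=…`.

t(6,5)=0.990 V=318.554

span = t_max - t_min = 4.01 - 0.88 = 3.130
L(6,5) = 246, L_eff = 246/255 = 0.964706
t(6,5) = 4.01 - 3.130·0.964706 = 0.990
Σt over all 9·11 pixels = 5934053/25500 ≈ 232.7079608
V = pitch²·Σt = 1.17²·5934053/25500 = 318.554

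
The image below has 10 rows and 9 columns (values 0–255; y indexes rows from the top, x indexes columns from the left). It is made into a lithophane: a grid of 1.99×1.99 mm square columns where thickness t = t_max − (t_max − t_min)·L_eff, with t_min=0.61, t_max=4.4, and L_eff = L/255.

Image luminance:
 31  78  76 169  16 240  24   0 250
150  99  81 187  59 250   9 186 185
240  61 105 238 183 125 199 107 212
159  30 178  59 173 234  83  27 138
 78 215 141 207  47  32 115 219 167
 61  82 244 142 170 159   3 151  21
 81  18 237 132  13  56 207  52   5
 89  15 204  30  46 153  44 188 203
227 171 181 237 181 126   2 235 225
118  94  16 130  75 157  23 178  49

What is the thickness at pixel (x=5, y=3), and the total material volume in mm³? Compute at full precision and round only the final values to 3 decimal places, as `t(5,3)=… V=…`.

t(5,3)=0.922 V=915.288

span = t_max - t_min = 4.4 - 0.61 = 3.790
L(5,3) = 234, L_eff = 234/255 = 0.917647
t(5,3) = 4.4 - 3.790·0.917647 = 0.922
Σt over all 10·9 pixels = 5893753/25500 ≈ 231.1275686
V = pitch²·Σt = 1.99²·5893753/25500 = 915.288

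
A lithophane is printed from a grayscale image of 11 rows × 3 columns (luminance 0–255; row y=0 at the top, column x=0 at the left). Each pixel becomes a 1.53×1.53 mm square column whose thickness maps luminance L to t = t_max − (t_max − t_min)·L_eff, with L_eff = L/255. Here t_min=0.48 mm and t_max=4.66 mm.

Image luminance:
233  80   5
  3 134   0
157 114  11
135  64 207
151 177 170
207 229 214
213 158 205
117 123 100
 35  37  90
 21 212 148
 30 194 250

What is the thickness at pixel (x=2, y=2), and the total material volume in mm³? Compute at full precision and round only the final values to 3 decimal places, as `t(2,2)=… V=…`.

t(2,2)=4.480 V=197.899

span = t_max - t_min = 4.66 - 0.48 = 4.180
L(2,2) = 11, L_eff = 11/255 = 0.043137
t(2,2) = 4.66 - 4.180·0.043137 = 4.480
Σt over all 11·3 pixels = 359293/4250 ≈ 84.5395294
V = pitch²·Σt = 1.53²·359293/4250 = 197.899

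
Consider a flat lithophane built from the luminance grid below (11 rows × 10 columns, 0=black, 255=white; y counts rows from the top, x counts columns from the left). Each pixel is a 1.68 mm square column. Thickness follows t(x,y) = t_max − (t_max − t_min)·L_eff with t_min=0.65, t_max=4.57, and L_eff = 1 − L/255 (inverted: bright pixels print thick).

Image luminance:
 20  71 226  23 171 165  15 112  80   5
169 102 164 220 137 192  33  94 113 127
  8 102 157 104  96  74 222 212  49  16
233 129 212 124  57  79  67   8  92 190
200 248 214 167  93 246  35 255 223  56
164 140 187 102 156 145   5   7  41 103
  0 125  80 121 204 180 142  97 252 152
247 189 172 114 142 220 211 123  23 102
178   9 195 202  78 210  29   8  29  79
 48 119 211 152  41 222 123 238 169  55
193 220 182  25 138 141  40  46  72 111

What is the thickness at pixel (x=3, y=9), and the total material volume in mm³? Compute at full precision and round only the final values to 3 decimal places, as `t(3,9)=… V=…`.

span = t_max - t_min = 4.57 - 0.65 = 3.920
L(3,9) = 152, L_eff = 1 - 152/255 = 0.403922 (inverted)
t(3,9) = 4.57 - 3.920·0.403922 = 2.987
Σt over all 11·10 pixels = 1199987/4250 ≈ 282.3498824
V = pitch²·Σt = 1.68²·1199987/4250 = 796.904

t(3,9)=2.987 V=796.904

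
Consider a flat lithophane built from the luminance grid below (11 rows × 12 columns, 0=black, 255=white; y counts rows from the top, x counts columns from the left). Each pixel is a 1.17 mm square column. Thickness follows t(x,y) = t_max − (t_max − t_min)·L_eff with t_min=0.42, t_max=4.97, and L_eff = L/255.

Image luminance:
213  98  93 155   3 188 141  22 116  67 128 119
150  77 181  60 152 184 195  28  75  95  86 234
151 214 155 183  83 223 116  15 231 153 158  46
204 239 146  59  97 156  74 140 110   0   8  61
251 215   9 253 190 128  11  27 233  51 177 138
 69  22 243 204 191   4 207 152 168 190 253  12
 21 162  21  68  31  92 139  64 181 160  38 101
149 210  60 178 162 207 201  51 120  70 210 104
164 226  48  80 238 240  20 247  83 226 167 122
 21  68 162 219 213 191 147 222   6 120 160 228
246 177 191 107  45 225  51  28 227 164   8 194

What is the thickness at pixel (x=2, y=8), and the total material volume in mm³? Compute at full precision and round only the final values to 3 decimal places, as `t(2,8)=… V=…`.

span = t_max - t_min = 4.97 - 0.42 = 4.550
L(2,8) = 48, L_eff = 48/255 = 0.188235
t(2,8) = 4.97 - 4.550·0.188235 = 4.114
Σt over all 11·12 pixels = 588651/1700 ≈ 346.2652941
V = pitch²·Σt = 1.17²·588651/1700 = 474.003

t(2,8)=4.114 V=474.003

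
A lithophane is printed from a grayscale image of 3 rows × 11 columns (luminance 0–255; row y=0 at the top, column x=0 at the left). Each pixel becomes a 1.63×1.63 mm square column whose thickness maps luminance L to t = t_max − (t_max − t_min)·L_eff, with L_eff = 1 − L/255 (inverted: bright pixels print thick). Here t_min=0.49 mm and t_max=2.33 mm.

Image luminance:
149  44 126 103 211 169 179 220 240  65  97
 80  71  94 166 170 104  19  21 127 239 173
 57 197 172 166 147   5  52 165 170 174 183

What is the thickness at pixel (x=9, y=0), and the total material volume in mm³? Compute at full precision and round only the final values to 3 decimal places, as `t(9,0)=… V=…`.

t(9,0)=0.959 V=126.453

span = t_max - t_min = 2.33 - 0.49 = 1.840
L(9,0) = 65, L_eff = 1 - 65/255 = 0.745098 (inverted)
t(9,0) = 2.33 - 1.840·0.745098 = 0.959
Σt over all 3·11 pixels = 242731/5100 ≈ 47.5943137
V = pitch²·Σt = 1.63²·242731/5100 = 126.453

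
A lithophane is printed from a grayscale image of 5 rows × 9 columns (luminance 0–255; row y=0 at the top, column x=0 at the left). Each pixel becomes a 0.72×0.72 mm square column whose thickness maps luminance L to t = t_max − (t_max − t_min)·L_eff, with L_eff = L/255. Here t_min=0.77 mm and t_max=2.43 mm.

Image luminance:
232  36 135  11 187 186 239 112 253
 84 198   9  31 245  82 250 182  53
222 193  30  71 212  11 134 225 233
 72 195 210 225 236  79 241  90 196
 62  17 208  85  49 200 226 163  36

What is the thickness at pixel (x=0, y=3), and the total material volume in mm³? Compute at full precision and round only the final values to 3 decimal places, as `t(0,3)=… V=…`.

span = t_max - t_min = 2.43 - 0.77 = 1.660
L(0,3) = 72, L_eff = 72/255 = 0.282353
t(0,3) = 2.43 - 1.660·0.282353 = 1.961
Σt over all 5·9 pixels = 1718389/25500 ≈ 67.3878039
V = pitch²·Σt = 0.72²·1718389/25500 = 34.934

t(0,3)=1.961 V=34.934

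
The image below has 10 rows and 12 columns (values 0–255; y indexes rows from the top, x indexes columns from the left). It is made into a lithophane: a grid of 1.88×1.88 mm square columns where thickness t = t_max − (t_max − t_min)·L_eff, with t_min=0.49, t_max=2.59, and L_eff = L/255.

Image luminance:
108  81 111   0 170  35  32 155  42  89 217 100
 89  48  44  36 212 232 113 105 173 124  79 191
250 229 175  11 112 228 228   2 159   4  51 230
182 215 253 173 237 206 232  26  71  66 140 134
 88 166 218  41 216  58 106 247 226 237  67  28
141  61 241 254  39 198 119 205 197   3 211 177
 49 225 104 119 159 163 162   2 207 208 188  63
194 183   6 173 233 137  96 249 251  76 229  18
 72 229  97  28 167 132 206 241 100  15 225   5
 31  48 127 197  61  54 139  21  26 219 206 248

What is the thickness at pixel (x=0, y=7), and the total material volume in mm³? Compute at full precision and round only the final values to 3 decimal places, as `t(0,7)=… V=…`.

t(0,7)=0.992 V=628.940

span = t_max - t_min = 2.59 - 0.49 = 2.100
L(0,7) = 194, L_eff = 194/255 = 0.760784
t(0,7) = 2.59 - 2.100·0.760784 = 0.992
Σt over all 10·12 pixels = 75628/425 ≈ 177.9482353
V = pitch²·Σt = 1.88²·75628/425 = 628.940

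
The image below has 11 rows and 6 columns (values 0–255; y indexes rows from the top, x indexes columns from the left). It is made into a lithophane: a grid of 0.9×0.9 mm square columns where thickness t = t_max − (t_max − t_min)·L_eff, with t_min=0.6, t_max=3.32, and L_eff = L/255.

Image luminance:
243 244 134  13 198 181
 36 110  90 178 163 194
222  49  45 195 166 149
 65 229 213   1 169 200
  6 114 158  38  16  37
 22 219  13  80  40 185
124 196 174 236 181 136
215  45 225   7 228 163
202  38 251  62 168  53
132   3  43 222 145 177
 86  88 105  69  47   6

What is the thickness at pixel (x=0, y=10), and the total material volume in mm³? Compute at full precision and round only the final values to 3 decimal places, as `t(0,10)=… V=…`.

span = t_max - t_min = 3.32 - 0.6 = 2.720
L(0,10) = 86, L_eff = 86/255 = 0.337255
t(0,10) = 3.32 - 2.720·0.337255 = 2.403
Σt over all 11·6 pixels = 49202/375 ≈ 131.2053333
V = pitch²·Σt = 0.9²·49202/375 = 106.276

t(0,10)=2.403 V=106.276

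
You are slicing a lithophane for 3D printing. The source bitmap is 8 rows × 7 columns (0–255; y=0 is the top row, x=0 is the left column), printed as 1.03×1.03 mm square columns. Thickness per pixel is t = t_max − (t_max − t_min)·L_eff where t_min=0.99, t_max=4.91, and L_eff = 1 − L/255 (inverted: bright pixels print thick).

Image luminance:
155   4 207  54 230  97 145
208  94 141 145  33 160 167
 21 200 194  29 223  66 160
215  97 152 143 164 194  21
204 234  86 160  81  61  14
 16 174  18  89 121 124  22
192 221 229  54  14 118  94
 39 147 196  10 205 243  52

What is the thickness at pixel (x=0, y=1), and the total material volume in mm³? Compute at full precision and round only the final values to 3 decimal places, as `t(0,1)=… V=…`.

t(0,1)=4.187 V=171.950

span = t_max - t_min = 4.91 - 0.99 = 3.920
L(0,1) = 208, L_eff = 1 - 208/255 = 0.184314 (inverted)
t(0,1) = 4.91 - 3.920·0.184314 = 4.187
Σt over all 8·7 pixels = 1033256/6375 ≈ 162.0793725
V = pitch²·Σt = 1.03²·1033256/6375 = 171.950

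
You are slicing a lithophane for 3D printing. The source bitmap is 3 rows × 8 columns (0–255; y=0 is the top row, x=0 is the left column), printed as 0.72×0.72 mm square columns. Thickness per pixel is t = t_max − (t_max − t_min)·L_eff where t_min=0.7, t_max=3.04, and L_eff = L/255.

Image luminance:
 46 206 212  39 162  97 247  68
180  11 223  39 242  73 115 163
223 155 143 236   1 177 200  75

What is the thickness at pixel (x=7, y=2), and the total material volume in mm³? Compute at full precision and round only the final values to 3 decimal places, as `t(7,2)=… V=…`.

span = t_max - t_min = 3.04 - 0.7 = 2.340
L(7,2) = 75, L_eff = 75/255 = 0.294118
t(7,2) = 3.04 - 2.340·0.294118 = 2.352
Σt over all 3·8 pixels = 180093/4250 ≈ 42.3748235
V = pitch²·Σt = 0.72²·180093/4250 = 21.967

t(7,2)=2.352 V=21.967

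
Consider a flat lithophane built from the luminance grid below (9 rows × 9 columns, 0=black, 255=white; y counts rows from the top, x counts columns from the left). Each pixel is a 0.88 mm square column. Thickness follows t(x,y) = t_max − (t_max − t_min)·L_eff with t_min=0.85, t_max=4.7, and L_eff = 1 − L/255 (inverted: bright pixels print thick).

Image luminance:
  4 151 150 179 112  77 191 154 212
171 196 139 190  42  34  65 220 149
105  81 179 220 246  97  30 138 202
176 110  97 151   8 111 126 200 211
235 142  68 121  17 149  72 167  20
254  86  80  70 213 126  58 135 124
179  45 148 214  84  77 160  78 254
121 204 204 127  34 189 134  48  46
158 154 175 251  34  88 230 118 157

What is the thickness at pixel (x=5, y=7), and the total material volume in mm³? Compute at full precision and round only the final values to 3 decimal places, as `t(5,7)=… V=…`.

span = t_max - t_min = 4.7 - 0.85 = 3.850
L(5,7) = 189, L_eff = 1 - 189/255 = 0.258824 (inverted)
t(5,7) = 4.7 - 3.850·0.258824 = 3.704
Σt over all 9·9 pixels = 1180579/5100 ≈ 231.4860784
V = pitch²·Σt = 0.88²·1180579/5100 = 179.263

t(5,7)=3.704 V=179.263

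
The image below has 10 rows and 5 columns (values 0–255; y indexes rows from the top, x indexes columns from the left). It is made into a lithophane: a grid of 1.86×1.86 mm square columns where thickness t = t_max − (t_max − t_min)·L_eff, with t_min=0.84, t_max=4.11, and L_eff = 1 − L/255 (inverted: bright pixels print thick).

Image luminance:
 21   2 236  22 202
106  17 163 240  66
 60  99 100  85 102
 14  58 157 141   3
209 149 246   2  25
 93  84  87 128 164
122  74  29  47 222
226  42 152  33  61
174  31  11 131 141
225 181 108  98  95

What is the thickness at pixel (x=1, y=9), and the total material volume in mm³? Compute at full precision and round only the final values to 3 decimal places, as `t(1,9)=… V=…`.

span = t_max - t_min = 4.11 - 0.84 = 3.270
L(1,9) = 181, L_eff = 1 - 181/255 = 0.290196 (inverted)
t(1,9) = 4.11 - 3.270·0.290196 = 3.161
Σt over all 10·5 pixels = 233239/2125 ≈ 109.7595294
V = pitch²·Σt = 1.86²·233239/2125 = 379.724

t(1,9)=3.161 V=379.724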